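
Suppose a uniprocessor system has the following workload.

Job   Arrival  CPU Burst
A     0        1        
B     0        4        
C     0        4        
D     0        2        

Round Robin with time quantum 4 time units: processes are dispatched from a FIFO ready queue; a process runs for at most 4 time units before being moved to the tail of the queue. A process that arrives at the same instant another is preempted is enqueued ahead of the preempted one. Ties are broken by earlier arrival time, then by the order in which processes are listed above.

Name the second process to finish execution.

Timeline: | A 0-1 | B 1-5 | C 5-9 | D 9-11 |
Completion: A=1  B=5  C=9  D=11
Turnaround (C−A): A=1  B=5  C=9  D=11
Finish order: A → B → C → D

B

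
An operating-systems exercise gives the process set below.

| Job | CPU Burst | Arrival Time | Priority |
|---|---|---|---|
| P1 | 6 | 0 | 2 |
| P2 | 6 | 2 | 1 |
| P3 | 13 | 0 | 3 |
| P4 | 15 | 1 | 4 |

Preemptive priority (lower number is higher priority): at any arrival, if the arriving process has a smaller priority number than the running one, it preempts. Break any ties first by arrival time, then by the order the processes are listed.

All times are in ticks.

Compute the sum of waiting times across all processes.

42

Timeline: | P1 0-2 | P2 2-8 | P1 8-12 | P3 12-25 | P4 25-40 |
Completion: P1=12  P2=8  P3=25  P4=40
Waiting = turnaround − burst: P1=6, P2=0, P3=12, P4=24
Total waiting = 6 + 0 + 12 + 24 = 42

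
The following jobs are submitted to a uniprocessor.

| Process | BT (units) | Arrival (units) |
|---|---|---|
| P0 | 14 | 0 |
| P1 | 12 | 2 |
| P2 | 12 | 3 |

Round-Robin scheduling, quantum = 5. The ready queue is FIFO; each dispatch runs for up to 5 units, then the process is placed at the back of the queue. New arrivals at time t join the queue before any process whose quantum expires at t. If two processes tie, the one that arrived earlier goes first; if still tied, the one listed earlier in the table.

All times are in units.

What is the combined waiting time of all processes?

Schedule: | P0 0-5 | P1 5-10 | P2 10-15 | P0 15-20 | P1 20-25 | P2 25-30 | P0 30-34 | P1 34-36 | P2 36-38 |
Completion: P0=34  P1=36  P2=38
Waiting = turnaround − burst: P0=20, P1=22, P2=23
Total waiting = 20 + 22 + 23 = 65

65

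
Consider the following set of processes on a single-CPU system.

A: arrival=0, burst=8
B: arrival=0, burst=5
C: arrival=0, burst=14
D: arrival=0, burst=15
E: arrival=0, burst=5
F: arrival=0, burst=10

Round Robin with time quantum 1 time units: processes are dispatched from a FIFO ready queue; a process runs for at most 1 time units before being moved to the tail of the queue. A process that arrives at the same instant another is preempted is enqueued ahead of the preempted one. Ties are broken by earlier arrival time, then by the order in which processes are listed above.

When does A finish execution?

Gantt: | A 0-1 | B 1-2 | C 2-3 | D 3-4 | E 4-5 | F 5-6 | A 6-7 | B 7-8 | C 8-9 | D 9-10 | E 10-11 | F 11-12 | A 12-13 | B 13-14 | C 14-15 | D 15-16 | E 16-17 | F 17-18 | A 18-19 | B 19-20 | C 20-21 | D 21-22 | E 22-23 | F 23-24 | A 24-25 | B 25-26 | C 26-27 | D 27-28 | E 28-29 | F 29-30 | A 30-31 | C 31-32 | D 32-33 | F 33-34 | A 34-35 | C 35-36 | D 36-37 | F 37-38 | A 38-39 | C 39-40 | D 40-41 | F 41-42 | C 42-43 | D 43-44 | F 44-45 | C 45-46 | D 46-47 | F 47-48 | C 48-49 | D 49-50 | C 50-51 | D 51-52 | C 52-53 | D 53-54 | C 54-55 | D 55-57 |
Completion: A=39  B=26  C=55  D=57  E=29  F=48
Turnaround (C−A): A=39  B=26  C=55  D=57  E=29  F=48

39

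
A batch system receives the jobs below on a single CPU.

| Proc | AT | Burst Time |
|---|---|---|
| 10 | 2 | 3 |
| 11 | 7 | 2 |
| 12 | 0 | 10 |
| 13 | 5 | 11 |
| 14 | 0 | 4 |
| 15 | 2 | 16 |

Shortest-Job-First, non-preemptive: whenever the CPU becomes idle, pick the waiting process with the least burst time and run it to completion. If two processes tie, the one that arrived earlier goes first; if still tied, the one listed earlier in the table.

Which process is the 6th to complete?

15

Gantt: | 14 0-4 | 10 4-7 | 11 7-9 | 12 9-19 | 13 19-30 | 15 30-46 |
Completion: 10=7  11=9  12=19  13=30  14=4  15=46
Turnaround (C−A): 10=5  11=2  12=19  13=25  14=4  15=44
Finish order: 14 → 10 → 11 → 12 → 13 → 15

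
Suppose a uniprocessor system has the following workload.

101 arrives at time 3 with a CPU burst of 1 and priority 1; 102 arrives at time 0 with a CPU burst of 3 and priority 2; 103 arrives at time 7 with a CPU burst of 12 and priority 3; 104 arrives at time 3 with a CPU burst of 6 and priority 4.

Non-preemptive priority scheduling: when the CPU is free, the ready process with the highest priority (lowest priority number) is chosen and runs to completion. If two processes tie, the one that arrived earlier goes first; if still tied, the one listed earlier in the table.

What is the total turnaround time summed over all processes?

26

Gantt: | 102 0-3 | 101 3-4 | 104 4-10 | 103 10-22 |
Completion: 101=4  102=3  103=22  104=10
Turnaround (C−A): 101=1  102=3  103=15  104=7
Turnaround = completion − arrival: 101=1, 102=3, 103=15, 104=7
Total turnaround = 1 + 3 + 15 + 7 = 26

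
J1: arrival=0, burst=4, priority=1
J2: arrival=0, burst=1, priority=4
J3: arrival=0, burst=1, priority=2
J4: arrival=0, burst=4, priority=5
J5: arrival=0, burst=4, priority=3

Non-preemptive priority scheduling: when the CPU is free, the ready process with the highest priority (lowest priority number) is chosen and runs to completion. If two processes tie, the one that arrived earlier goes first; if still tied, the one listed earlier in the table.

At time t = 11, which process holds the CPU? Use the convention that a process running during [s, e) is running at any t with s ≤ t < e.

Timeline: | J1 0-4 | J3 4-5 | J5 5-9 | J2 9-10 | J4 10-14 |
Completion: J1=4  J2=10  J3=5  J4=14  J5=9

J4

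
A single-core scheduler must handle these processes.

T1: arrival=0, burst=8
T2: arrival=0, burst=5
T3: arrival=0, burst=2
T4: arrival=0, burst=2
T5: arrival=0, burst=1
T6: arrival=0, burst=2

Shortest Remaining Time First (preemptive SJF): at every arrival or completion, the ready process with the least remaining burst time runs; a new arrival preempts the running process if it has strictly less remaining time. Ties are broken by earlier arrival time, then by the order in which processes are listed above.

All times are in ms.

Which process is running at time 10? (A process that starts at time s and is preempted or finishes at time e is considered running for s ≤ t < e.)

T2

Gantt: | T5 0-1 | T3 1-3 | T4 3-5 | T6 5-7 | T2 7-12 | T1 12-20 |
Completion: T1=20  T2=12  T3=3  T4=5  T5=1  T6=7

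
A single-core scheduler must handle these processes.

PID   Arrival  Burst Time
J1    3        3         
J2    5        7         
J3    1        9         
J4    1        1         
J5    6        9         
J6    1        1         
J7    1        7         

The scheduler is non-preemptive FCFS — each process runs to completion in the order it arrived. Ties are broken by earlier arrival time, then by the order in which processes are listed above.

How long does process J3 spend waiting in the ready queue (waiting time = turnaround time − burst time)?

Gantt: | idle 0-1 | J3 1-10 | J4 10-11 | J6 11-12 | J7 12-19 | J1 19-22 | J2 22-29 | J5 29-38 |
Completion: J1=22  J2=29  J3=10  J4=11  J5=38  J6=12  J7=19
Turnaround (C−A): J1=19  J2=24  J3=9  J4=10  J5=32  J6=11  J7=18
Waiting(J3) = turnaround − burst = 9 − 9 = 0

0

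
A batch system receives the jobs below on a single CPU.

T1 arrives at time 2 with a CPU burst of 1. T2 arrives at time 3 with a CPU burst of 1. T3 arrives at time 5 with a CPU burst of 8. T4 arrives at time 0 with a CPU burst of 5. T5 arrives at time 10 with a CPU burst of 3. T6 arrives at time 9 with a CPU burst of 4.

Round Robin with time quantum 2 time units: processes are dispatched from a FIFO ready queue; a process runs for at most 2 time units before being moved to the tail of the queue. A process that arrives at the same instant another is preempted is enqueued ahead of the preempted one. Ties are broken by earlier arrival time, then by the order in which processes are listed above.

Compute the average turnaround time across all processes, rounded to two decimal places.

Timeline: | T4 0-2 | T1 2-3 | T4 3-5 | T2 5-6 | T3 6-8 | T4 8-9 | T3 9-11 | T6 11-13 | T5 13-15 | T3 15-17 | T6 17-19 | T5 19-20 | T3 20-22 |
Completion: T1=3  T2=6  T3=22  T4=9  T5=20  T6=19
Turnaround (C−A): T1=1  T2=3  T3=17  T4=9  T5=10  T6=10
Turnaround times: T1=1, T2=3, T3=17, T4=9, T5=10, T6=10
Average turnaround = (1+3+17+9+10+10) / 6 = 50/6 = 8.33

8.33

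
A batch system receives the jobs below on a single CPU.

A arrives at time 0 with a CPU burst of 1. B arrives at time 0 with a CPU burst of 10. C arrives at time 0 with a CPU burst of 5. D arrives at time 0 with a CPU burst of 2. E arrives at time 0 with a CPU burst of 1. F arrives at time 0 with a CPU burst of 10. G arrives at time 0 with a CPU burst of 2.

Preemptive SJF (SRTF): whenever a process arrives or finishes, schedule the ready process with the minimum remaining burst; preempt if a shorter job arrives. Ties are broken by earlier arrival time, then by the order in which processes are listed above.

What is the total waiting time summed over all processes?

Gantt: | A 0-1 | E 1-2 | D 2-4 | G 4-6 | C 6-11 | B 11-21 | F 21-31 |
Completion: A=1  B=21  C=11  D=4  E=2  F=31  G=6
Waiting = turnaround − burst: A=0, B=11, C=6, D=2, E=1, F=21, G=4
Total waiting = 0 + 11 + 6 + 2 + 1 + 21 + 4 = 45

45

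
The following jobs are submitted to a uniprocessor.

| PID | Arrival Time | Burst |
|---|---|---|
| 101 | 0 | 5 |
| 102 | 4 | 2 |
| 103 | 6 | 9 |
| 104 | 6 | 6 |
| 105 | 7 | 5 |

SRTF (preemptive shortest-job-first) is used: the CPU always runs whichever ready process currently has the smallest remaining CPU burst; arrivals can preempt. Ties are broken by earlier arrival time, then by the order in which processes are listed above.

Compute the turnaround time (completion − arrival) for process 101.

Gantt: | 101 0-5 | 102 5-7 | 105 7-12 | 104 12-18 | 103 18-27 |
Completion: 101=5  102=7  103=27  104=18  105=12
Turnaround (C−A): 101=5  102=3  103=21  104=12  105=5
Turnaround(101) = completion − arrival = 5 − 0 = 5

5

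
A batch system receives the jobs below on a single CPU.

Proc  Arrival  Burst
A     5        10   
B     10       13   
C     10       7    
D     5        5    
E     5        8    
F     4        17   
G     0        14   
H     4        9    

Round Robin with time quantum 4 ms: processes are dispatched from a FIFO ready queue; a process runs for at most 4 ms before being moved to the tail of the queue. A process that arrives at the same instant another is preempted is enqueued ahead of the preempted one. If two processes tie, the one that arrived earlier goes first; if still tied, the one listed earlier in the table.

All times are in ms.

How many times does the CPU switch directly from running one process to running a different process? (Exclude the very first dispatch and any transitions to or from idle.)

Timeline: | G 0-4 | F 4-8 | H 8-12 | G 12-16 | A 16-20 | D 20-24 | E 24-28 | F 28-32 | B 32-36 | C 36-40 | H 40-44 | G 44-48 | A 48-52 | D 52-53 | E 53-57 | F 57-61 | B 61-65 | C 65-68 | H 68-69 | G 69-71 | A 71-73 | F 73-77 | B 77-81 | F 81-82 | B 82-83 |
Completion: A=73  B=83  C=68  D=53  E=57  F=82  G=71  H=69

24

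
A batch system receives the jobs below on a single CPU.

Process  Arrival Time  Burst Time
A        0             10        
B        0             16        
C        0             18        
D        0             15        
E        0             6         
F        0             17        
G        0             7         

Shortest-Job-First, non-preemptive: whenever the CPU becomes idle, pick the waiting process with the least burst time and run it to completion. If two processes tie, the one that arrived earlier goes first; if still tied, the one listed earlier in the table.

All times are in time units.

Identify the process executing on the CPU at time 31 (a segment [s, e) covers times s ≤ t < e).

D

Schedule: | E 0-6 | G 6-13 | A 13-23 | D 23-38 | B 38-54 | F 54-71 | C 71-89 |
Completion: A=23  B=54  C=89  D=38  E=6  F=71  G=13
Turnaround (C−A): A=23  B=54  C=89  D=38  E=6  F=71  G=13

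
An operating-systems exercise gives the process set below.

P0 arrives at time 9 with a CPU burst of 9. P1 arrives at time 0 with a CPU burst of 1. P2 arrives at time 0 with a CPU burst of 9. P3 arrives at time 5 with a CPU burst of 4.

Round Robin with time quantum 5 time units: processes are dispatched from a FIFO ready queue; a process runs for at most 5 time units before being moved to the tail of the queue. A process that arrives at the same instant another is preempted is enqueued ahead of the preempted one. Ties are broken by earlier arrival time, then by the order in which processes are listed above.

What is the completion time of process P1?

1

Schedule: | P1 0-1 | P2 1-6 | P3 6-10 | P2 10-14 | P0 14-23 |
Completion: P0=23  P1=1  P2=14  P3=10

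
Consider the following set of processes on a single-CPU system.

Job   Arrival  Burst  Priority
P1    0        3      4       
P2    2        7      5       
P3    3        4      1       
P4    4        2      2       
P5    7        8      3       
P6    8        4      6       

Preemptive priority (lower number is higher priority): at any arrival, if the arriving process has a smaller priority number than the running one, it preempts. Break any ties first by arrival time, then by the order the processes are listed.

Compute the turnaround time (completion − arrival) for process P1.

Schedule: | P1 0-3 | P3 3-7 | P4 7-9 | P5 9-17 | P2 17-24 | P6 24-28 |
Completion: P1=3  P2=24  P3=7  P4=9  P5=17  P6=28
Turnaround (C−A): P1=3  P2=22  P3=4  P4=5  P5=10  P6=20
Turnaround(P1) = completion − arrival = 3 − 0 = 3

3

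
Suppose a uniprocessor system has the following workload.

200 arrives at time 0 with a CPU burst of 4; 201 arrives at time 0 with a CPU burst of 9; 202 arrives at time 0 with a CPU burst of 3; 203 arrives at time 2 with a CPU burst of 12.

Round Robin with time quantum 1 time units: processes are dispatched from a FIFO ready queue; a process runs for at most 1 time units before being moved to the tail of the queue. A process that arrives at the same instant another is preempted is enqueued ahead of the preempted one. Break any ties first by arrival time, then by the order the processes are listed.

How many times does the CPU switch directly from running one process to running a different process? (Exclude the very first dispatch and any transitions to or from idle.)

Timeline: | 200 0-1 | 201 1-2 | 202 2-3 | 200 3-4 | 203 4-5 | 201 5-6 | 202 6-7 | 200 7-8 | 203 8-9 | 201 9-10 | 202 10-11 | 200 11-12 | 203 12-13 | 201 13-14 | 203 14-15 | 201 15-16 | 203 16-17 | 201 17-18 | 203 18-19 | 201 19-20 | 203 20-21 | 201 21-22 | 203 22-23 | 201 23-24 | 203 24-28 |
Completion: 200=12  201=24  202=11  203=28
Turnaround (C−A): 200=12  201=24  202=11  203=26

24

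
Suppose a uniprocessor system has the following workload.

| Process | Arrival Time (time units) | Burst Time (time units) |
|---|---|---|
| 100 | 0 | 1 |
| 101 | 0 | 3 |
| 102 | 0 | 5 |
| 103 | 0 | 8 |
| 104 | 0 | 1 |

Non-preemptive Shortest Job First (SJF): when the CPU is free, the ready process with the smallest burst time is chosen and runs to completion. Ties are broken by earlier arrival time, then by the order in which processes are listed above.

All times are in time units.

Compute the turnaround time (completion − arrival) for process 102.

Schedule: | 100 0-1 | 104 1-2 | 101 2-5 | 102 5-10 | 103 10-18 |
Completion: 100=1  101=5  102=10  103=18  104=2
Turnaround (C−A): 100=1  101=5  102=10  103=18  104=2
Turnaround(102) = completion − arrival = 10 − 0 = 10

10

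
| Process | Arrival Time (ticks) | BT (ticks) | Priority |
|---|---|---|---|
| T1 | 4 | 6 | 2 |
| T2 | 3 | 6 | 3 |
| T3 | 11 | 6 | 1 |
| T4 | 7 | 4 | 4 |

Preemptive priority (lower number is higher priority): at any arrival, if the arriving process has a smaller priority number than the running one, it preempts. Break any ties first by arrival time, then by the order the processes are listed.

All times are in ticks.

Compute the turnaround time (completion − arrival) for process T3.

Timeline: | idle 0-3 | T2 3-4 | T1 4-10 | T2 10-11 | T3 11-17 | T2 17-21 | T4 21-25 |
Completion: T1=10  T2=21  T3=17  T4=25
Turnaround(T3) = completion − arrival = 17 − 11 = 6

6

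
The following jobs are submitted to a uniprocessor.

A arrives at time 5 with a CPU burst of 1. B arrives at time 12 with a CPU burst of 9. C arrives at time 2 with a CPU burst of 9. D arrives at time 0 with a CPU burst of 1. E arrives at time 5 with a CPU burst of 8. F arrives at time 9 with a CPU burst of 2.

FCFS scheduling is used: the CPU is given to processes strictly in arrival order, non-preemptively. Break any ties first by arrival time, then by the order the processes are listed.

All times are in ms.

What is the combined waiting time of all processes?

34

Timeline: | D 0-1 | idle 1-2 | C 2-11 | A 11-12 | E 12-20 | F 20-22 | B 22-31 |
Completion: A=12  B=31  C=11  D=1  E=20  F=22
Turnaround (C−A): A=7  B=19  C=9  D=1  E=15  F=13
Waiting = turnaround − burst: A=6, B=10, C=0, D=0, E=7, F=11
Total waiting = 6 + 10 + 0 + 0 + 7 + 11 = 34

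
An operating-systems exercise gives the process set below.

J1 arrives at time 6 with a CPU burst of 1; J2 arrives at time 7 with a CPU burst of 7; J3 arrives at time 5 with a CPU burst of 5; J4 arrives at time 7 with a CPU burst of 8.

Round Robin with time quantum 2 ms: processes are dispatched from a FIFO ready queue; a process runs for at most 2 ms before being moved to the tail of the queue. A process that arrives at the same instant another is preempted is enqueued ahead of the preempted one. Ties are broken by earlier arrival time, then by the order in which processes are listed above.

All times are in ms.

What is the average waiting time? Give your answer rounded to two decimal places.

Schedule: | idle 0-5 | J3 5-7 | J1 7-8 | J2 8-10 | J4 10-12 | J3 12-14 | J2 14-16 | J4 16-18 | J3 18-19 | J2 19-21 | J4 21-23 | J2 23-24 | J4 24-26 |
Completion: J1=8  J2=24  J3=19  J4=26
Waiting times: J1=1, J2=10, J3=9, J4=11
Average waiting = (1+10+9+11) / 4 = 31/4 = 7.75

7.75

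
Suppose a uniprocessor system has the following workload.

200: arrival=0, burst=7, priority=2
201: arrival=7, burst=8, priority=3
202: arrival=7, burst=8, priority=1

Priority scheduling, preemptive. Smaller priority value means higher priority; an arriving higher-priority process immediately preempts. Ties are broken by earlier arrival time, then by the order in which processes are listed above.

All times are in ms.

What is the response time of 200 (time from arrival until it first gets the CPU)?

0

Gantt: | 200 0-7 | 202 7-15 | 201 15-23 |
Completion: 200=7  201=23  202=15
Turnaround (C−A): 200=7  201=16  202=8
Response(200) = first start − arrival = 0 − 0 = 0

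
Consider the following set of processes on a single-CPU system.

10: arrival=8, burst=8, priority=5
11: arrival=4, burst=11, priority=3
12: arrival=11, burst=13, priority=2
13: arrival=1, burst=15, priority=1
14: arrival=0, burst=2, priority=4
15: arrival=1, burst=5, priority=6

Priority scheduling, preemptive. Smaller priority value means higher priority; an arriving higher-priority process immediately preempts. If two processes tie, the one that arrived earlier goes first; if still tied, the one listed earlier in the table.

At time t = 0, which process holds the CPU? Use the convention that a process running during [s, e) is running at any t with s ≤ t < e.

14

Gantt: | 14 0-1 | 13 1-16 | 12 16-29 | 11 29-40 | 14 40-41 | 10 41-49 | 15 49-54 |
Completion: 10=49  11=40  12=29  13=16  14=41  15=54
Turnaround (C−A): 10=41  11=36  12=18  13=15  14=41  15=53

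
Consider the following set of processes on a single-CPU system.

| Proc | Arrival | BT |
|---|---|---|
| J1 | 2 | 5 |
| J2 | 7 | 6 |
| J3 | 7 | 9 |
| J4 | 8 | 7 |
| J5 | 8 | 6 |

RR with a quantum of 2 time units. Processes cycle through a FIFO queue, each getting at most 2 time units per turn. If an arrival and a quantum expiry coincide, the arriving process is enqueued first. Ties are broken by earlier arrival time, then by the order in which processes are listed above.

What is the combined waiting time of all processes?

Gantt: | idle 0-2 | J1 2-7 | J2 7-9 | J3 9-11 | J4 11-13 | J5 13-15 | J2 15-17 | J3 17-19 | J4 19-21 | J5 21-23 | J2 23-25 | J3 25-27 | J4 27-29 | J5 29-31 | J3 31-33 | J4 33-34 | J3 34-35 |
Completion: J1=7  J2=25  J3=35  J4=34  J5=31
Turnaround (C−A): J1=5  J2=18  J3=28  J4=26  J5=23
Waiting = turnaround − burst: J1=0, J2=12, J3=19, J4=19, J5=17
Total waiting = 0 + 12 + 19 + 19 + 17 = 67

67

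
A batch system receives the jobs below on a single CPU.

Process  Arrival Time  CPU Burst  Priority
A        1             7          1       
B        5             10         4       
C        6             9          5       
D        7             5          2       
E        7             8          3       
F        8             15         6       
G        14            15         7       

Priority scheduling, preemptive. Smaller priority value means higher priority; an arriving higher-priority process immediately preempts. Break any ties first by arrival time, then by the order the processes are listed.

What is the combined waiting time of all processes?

Timeline: | idle 0-1 | A 1-8 | D 8-13 | E 13-21 | B 21-31 | C 31-40 | F 40-55 | G 55-70 |
Completion: A=8  B=31  C=40  D=13  E=21  F=55  G=70
Turnaround (C−A): A=7  B=26  C=34  D=6  E=14  F=47  G=56
Waiting = turnaround − burst: A=0, B=16, C=25, D=1, E=6, F=32, G=41
Total waiting = 0 + 16 + 25 + 1 + 6 + 32 + 41 = 121

121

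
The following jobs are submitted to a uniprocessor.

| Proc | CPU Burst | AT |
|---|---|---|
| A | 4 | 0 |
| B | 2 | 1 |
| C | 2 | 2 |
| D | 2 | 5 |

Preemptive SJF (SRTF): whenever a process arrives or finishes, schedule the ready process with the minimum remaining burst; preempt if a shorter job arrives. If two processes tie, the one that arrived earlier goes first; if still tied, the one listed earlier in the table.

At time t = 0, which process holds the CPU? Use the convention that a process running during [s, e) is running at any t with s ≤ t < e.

Timeline: | A 0-1 | B 1-3 | C 3-5 | D 5-7 | A 7-10 |
Completion: A=10  B=3  C=5  D=7

A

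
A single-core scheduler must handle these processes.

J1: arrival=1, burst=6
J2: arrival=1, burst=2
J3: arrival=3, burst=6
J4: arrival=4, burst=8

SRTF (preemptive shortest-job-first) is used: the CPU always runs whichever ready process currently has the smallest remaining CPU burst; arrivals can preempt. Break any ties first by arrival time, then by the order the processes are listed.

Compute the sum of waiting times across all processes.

Gantt: | idle 0-1 | J2 1-3 | J1 3-9 | J3 9-15 | J4 15-23 |
Completion: J1=9  J2=3  J3=15  J4=23
Turnaround (C−A): J1=8  J2=2  J3=12  J4=19
Waiting = turnaround − burst: J1=2, J2=0, J3=6, J4=11
Total waiting = 2 + 0 + 6 + 11 = 19

19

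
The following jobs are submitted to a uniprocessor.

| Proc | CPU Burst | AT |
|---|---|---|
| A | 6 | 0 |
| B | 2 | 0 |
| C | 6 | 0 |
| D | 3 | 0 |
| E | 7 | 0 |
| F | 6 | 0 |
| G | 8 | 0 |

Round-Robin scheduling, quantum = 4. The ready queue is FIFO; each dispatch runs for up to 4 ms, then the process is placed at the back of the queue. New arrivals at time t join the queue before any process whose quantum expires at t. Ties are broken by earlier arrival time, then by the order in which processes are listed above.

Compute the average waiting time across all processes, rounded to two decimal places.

20.14

Timeline: | A 0-4 | B 4-6 | C 6-10 | D 10-13 | E 13-17 | F 17-21 | G 21-25 | A 25-27 | C 27-29 | E 29-32 | F 32-34 | G 34-38 |
Completion: A=27  B=6  C=29  D=13  E=32  F=34  G=38
Turnaround (C−A): A=27  B=6  C=29  D=13  E=32  F=34  G=38
Waiting times: A=21, B=4, C=23, D=10, E=25, F=28, G=30
Average waiting = (21+4+23+10+25+28+30) / 7 = 141/7 = 20.14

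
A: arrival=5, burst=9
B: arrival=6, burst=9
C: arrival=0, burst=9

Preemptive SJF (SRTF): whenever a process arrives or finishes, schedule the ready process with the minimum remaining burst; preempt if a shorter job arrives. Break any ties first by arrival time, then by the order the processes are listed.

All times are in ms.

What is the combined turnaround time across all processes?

43

Schedule: | C 0-9 | A 9-18 | B 18-27 |
Completion: A=18  B=27  C=9
Turnaround = completion − arrival: A=13, B=21, C=9
Total turnaround = 13 + 21 + 9 = 43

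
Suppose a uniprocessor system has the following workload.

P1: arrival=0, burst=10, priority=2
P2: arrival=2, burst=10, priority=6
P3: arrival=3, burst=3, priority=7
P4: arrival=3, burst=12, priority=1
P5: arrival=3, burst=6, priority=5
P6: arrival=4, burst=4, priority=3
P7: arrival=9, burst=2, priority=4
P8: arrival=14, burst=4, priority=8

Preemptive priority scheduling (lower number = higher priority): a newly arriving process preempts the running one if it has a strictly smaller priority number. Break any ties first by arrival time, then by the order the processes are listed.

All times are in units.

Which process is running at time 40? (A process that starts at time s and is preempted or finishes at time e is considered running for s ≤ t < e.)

P2

Timeline: | P1 0-3 | P4 3-15 | P1 15-22 | P6 22-26 | P7 26-28 | P5 28-34 | P2 34-44 | P3 44-47 | P8 47-51 |
Completion: P1=22  P2=44  P3=47  P4=15  P5=34  P6=26  P7=28  P8=51
Turnaround (C−A): P1=22  P2=42  P3=44  P4=12  P5=31  P6=22  P7=19  P8=37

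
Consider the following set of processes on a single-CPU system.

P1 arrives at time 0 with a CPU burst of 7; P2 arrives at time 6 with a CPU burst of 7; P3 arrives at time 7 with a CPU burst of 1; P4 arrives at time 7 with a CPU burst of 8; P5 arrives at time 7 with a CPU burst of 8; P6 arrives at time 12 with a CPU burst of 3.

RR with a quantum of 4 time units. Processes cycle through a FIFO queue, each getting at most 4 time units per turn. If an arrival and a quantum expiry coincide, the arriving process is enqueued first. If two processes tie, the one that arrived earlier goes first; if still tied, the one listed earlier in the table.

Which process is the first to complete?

P1

Gantt: | P1 0-7 | P2 7-11 | P3 11-12 | P4 12-16 | P5 16-20 | P2 20-23 | P6 23-26 | P4 26-30 | P5 30-34 |
Completion: P1=7  P2=23  P3=12  P4=30  P5=34  P6=26
Finish order: P1 → P3 → P2 → P6 → P4 → P5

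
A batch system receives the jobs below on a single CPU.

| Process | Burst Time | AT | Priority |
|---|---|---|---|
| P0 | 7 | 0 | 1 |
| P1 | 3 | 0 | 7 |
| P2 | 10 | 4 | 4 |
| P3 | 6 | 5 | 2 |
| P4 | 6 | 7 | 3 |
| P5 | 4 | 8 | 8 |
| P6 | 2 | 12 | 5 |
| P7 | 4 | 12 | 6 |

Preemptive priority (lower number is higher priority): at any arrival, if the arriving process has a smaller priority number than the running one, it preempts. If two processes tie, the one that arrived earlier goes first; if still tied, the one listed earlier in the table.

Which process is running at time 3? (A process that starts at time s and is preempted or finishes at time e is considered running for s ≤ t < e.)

Timeline: | P0 0-7 | P3 7-13 | P4 13-19 | P2 19-29 | P6 29-31 | P7 31-35 | P1 35-38 | P5 38-42 |
Completion: P0=7  P1=38  P2=29  P3=13  P4=19  P5=42  P6=31  P7=35
Turnaround (C−A): P0=7  P1=38  P2=25  P3=8  P4=12  P5=34  P6=19  P7=23

P0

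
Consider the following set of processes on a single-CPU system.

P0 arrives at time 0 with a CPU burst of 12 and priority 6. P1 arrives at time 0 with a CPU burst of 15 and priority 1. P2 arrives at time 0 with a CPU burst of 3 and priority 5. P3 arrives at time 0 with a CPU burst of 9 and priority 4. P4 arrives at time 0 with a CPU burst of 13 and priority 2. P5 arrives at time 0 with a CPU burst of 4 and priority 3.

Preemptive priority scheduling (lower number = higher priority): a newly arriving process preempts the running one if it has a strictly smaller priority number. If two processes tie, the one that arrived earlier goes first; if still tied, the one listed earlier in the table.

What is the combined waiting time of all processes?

Timeline: | P1 0-15 | P4 15-28 | P5 28-32 | P3 32-41 | P2 41-44 | P0 44-56 |
Completion: P0=56  P1=15  P2=44  P3=41  P4=28  P5=32
Turnaround (C−A): P0=56  P1=15  P2=44  P3=41  P4=28  P5=32
Waiting = turnaround − burst: P0=44, P1=0, P2=41, P3=32, P4=15, P5=28
Total waiting = 44 + 0 + 41 + 32 + 15 + 28 = 160

160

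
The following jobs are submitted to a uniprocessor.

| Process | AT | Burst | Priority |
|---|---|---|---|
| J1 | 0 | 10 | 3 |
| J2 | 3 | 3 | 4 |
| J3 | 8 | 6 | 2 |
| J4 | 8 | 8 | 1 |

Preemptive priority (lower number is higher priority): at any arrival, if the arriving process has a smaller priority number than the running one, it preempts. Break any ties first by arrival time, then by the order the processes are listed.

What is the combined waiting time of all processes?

43

Schedule: | J1 0-8 | J4 8-16 | J3 16-22 | J1 22-24 | J2 24-27 |
Completion: J1=24  J2=27  J3=22  J4=16
Turnaround (C−A): J1=24  J2=24  J3=14  J4=8
Waiting = turnaround − burst: J1=14, J2=21, J3=8, J4=0
Total waiting = 14 + 21 + 8 + 0 = 43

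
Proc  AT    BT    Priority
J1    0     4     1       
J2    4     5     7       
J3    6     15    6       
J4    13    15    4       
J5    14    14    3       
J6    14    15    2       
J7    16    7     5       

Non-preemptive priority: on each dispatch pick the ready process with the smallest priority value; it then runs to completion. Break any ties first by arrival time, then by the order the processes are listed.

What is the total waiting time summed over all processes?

130

Schedule: | J1 0-4 | J2 4-9 | J3 9-24 | J6 24-39 | J5 39-53 | J4 53-68 | J7 68-75 |
Completion: J1=4  J2=9  J3=24  J4=68  J5=53  J6=39  J7=75
Waiting = turnaround − burst: J1=0, J2=0, J3=3, J4=40, J5=25, J6=10, J7=52
Total waiting = 0 + 0 + 3 + 40 + 25 + 10 + 52 = 130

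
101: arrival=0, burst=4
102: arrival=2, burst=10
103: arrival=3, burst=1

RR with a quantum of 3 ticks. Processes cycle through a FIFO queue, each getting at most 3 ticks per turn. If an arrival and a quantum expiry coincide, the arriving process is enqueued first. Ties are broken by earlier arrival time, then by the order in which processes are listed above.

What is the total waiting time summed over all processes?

10

Gantt: | 101 0-3 | 102 3-6 | 103 6-7 | 101 7-8 | 102 8-15 |
Completion: 101=8  102=15  103=7
Turnaround (C−A): 101=8  102=13  103=4
Waiting = turnaround − burst: 101=4, 102=3, 103=3
Total waiting = 4 + 3 + 3 = 10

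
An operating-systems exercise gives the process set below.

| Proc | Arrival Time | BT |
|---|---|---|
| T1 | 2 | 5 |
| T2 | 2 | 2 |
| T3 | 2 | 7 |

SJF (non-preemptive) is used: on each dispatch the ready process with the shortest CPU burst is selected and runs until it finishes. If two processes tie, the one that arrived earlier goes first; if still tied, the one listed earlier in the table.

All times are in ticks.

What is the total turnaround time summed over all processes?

23

Timeline: | idle 0-2 | T2 2-4 | T1 4-9 | T3 9-16 |
Completion: T1=9  T2=4  T3=16
Turnaround (C−A): T1=7  T2=2  T3=14
Turnaround = completion − arrival: T1=7, T2=2, T3=14
Total turnaround = 7 + 2 + 14 = 23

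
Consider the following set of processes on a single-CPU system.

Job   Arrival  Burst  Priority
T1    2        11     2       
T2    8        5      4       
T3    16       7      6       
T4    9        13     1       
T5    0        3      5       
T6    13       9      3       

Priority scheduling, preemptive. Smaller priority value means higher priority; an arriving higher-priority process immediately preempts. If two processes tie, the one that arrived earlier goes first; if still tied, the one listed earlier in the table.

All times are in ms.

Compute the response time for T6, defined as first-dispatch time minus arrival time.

13

Gantt: | T5 0-2 | T1 2-9 | T4 9-22 | T1 22-26 | T6 26-35 | T2 35-40 | T5 40-41 | T3 41-48 |
Completion: T1=26  T2=40  T3=48  T4=22  T5=41  T6=35
Response(T6) = first start − arrival = 26 − 13 = 13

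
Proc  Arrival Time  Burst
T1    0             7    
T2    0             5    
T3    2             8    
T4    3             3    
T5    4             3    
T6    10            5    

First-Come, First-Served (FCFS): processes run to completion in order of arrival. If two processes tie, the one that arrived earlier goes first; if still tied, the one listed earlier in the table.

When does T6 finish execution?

31

Schedule: | T1 0-7 | T2 7-12 | T3 12-20 | T4 20-23 | T5 23-26 | T6 26-31 |
Completion: T1=7  T2=12  T3=20  T4=23  T5=26  T6=31
Turnaround (C−A): T1=7  T2=12  T3=18  T4=20  T5=22  T6=21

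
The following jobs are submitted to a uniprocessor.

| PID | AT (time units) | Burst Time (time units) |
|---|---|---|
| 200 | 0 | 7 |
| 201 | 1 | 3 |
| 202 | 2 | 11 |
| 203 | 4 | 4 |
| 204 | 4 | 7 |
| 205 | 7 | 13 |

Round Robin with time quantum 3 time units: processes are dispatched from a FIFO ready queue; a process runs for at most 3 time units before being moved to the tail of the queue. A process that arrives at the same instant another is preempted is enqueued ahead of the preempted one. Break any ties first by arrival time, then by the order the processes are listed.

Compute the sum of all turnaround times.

161

Gantt: | 200 0-3 | 201 3-6 | 202 6-9 | 200 9-12 | 203 12-15 | 204 15-18 | 205 18-21 | 202 21-24 | 200 24-25 | 203 25-26 | 204 26-29 | 205 29-32 | 202 32-35 | 204 35-36 | 205 36-39 | 202 39-41 | 205 41-45 |
Completion: 200=25  201=6  202=41  203=26  204=36  205=45
Turnaround = completion − arrival: 200=25, 201=5, 202=39, 203=22, 204=32, 205=38
Total turnaround = 25 + 5 + 39 + 22 + 32 + 38 = 161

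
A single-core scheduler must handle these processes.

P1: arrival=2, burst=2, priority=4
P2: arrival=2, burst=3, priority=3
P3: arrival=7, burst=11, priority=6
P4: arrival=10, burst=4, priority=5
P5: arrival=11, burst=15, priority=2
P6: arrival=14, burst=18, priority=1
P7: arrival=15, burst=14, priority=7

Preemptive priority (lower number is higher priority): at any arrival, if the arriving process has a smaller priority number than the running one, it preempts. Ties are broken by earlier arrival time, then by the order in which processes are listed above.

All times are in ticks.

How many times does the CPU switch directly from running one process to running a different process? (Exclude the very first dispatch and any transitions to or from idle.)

9

Gantt: | idle 0-2 | P2 2-5 | P1 5-7 | P3 7-10 | P4 10-11 | P5 11-14 | P6 14-32 | P5 32-44 | P4 44-47 | P3 47-55 | P7 55-69 |
Completion: P1=7  P2=5  P3=55  P4=47  P5=44  P6=32  P7=69
Turnaround (C−A): P1=5  P2=3  P3=48  P4=37  P5=33  P6=18  P7=54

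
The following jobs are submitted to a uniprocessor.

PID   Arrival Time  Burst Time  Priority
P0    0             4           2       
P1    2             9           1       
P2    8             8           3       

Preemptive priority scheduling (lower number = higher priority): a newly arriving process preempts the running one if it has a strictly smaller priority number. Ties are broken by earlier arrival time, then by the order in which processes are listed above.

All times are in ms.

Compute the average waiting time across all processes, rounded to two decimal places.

4.67

Gantt: | P0 0-2 | P1 2-11 | P0 11-13 | P2 13-21 |
Completion: P0=13  P1=11  P2=21
Turnaround (C−A): P0=13  P1=9  P2=13
Waiting times: P0=9, P1=0, P2=5
Average waiting = (9+0+5) / 3 = 14/3 = 4.67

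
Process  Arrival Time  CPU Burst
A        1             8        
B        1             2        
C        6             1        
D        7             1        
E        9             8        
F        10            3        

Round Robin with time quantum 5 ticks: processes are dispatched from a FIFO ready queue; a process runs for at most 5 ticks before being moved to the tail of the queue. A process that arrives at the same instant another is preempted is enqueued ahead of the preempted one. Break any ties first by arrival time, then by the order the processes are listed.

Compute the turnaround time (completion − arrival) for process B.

7

Gantt: | idle 0-1 | A 1-6 | B 6-8 | C 8-9 | A 9-12 | D 12-13 | E 13-18 | F 18-21 | E 21-24 |
Completion: A=12  B=8  C=9  D=13  E=24  F=21
Turnaround (C−A): A=11  B=7  C=3  D=6  E=15  F=11
Turnaround(B) = completion − arrival = 8 − 1 = 7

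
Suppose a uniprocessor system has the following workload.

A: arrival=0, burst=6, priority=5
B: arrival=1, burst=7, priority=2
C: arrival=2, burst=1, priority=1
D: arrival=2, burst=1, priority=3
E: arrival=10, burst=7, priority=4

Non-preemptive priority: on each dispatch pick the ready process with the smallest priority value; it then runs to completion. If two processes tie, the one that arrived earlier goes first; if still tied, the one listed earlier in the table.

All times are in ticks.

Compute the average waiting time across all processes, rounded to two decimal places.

5.40

Schedule: | A 0-6 | C 6-7 | B 7-14 | D 14-15 | E 15-22 |
Completion: A=6  B=14  C=7  D=15  E=22
Turnaround (C−A): A=6  B=13  C=5  D=13  E=12
Waiting times: A=0, B=6, C=4, D=12, E=5
Average waiting = (0+6+4+12+5) / 5 = 27/5 = 5.40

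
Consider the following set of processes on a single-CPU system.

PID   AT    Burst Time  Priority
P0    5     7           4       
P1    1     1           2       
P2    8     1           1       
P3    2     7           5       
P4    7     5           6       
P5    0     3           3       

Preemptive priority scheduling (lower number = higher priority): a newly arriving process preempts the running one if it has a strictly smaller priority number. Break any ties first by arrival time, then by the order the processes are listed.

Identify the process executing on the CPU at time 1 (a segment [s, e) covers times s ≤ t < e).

P1

Schedule: | P5 0-1 | P1 1-2 | P5 2-4 | P3 4-5 | P0 5-8 | P2 8-9 | P0 9-13 | P3 13-19 | P4 19-24 |
Completion: P0=13  P1=2  P2=9  P3=19  P4=24  P5=4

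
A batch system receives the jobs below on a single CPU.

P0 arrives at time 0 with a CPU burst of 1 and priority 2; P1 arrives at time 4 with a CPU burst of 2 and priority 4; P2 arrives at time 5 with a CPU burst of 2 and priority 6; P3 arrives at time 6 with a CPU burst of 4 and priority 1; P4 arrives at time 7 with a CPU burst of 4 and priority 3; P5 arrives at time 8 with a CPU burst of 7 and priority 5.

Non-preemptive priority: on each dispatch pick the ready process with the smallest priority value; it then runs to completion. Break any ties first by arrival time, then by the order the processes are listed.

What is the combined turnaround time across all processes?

45

Timeline: | P0 0-1 | idle 1-4 | P1 4-6 | P3 6-10 | P4 10-14 | P5 14-21 | P2 21-23 |
Completion: P0=1  P1=6  P2=23  P3=10  P4=14  P5=21
Turnaround (C−A): P0=1  P1=2  P2=18  P3=4  P4=7  P5=13
Turnaround = completion − arrival: P0=1, P1=2, P2=18, P3=4, P4=7, P5=13
Total turnaround = 1 + 2 + 18 + 4 + 7 + 13 = 45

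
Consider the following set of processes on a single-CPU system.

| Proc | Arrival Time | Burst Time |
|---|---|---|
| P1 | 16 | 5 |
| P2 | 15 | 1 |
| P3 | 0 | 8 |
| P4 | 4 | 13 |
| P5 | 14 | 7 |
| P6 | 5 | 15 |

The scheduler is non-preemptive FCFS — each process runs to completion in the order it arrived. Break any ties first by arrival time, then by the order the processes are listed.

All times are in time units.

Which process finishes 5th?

Gantt: | P3 0-8 | P4 8-21 | P6 21-36 | P5 36-43 | P2 43-44 | P1 44-49 |
Completion: P1=49  P2=44  P3=8  P4=21  P5=43  P6=36
Turnaround (C−A): P1=33  P2=29  P3=8  P4=17  P5=29  P6=31
Finish order: P3 → P4 → P6 → P5 → P2 → P1

P2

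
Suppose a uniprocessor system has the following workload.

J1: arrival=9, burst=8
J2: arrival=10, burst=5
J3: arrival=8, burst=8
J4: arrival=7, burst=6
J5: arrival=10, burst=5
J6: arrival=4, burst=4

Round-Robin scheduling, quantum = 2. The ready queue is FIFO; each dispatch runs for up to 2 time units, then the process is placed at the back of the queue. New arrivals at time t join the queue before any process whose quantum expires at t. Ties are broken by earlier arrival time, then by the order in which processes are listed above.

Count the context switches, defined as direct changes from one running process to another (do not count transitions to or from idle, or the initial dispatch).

Timeline: | idle 0-4 | J6 4-8 | J4 8-10 | J3 10-12 | J1 12-14 | J2 14-16 | J5 16-18 | J4 18-20 | J3 20-22 | J1 22-24 | J2 24-26 | J5 26-28 | J4 28-30 | J3 30-32 | J1 32-34 | J2 34-35 | J5 35-36 | J3 36-38 | J1 38-40 |
Completion: J1=40  J2=35  J3=38  J4=30  J5=36  J6=8

17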